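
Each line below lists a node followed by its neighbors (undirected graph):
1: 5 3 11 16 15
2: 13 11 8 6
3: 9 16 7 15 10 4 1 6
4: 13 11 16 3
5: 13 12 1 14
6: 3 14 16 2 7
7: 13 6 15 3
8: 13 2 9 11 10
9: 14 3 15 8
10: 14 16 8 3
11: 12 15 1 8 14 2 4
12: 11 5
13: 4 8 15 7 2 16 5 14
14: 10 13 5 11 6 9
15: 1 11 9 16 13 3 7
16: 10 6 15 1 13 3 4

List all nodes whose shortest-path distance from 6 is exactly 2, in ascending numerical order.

1, 4, 5, 8, 9, 10, 11, 13, 15

Level 0: 6
Level 1: 2, 3, 7, 14, 16
Level 2: 1, 4, 5, 8, 9, 10, 11, 13, 15
Level 3: 12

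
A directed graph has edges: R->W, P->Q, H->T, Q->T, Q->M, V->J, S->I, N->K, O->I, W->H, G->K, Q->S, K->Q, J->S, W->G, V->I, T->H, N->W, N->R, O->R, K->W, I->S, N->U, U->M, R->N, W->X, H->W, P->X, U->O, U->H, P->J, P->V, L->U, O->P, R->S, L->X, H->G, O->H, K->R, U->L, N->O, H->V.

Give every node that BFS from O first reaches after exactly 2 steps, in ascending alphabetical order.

G, J, N, Q, S, T, V, W, X

Level 0: O
Level 1: H, I, P, R
Level 2: G, J, N, Q, S, T, V, W, X
Level 3: K, M, U
Level 4: L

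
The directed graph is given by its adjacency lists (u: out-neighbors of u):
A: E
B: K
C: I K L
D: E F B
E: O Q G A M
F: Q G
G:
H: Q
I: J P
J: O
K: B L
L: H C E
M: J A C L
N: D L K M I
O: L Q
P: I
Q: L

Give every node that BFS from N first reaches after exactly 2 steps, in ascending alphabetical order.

Level 0: N
Level 1: D, I, K, L, M
Level 2: A, B, C, E, F, H, J, P
Level 3: G, O, Q

A, B, C, E, F, H, J, P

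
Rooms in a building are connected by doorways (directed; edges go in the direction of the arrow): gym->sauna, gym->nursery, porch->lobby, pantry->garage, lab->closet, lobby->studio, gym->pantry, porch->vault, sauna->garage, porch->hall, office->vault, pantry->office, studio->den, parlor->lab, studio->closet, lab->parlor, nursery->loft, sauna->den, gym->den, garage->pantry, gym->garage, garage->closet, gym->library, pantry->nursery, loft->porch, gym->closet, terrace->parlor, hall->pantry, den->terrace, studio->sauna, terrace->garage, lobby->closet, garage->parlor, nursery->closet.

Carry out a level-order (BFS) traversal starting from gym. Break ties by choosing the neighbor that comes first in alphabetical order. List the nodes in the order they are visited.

gym, closet, den, garage, library, nursery, pantry, sauna, terrace, parlor, loft, office, lab, porch, vault, hall, lobby, studio

Visit gym; enqueue closet, den, garage, library, nursery, pantry, sauna → queue [closet, den, garage, library, nursery, pantry, sauna]
Visit closet → queue [den, garage, library, nursery, pantry, sauna]
Visit den; enqueue terrace → queue [garage, library, nursery, pantry, sauna, terrace]
Visit garage; enqueue parlor → queue [library, nursery, pantry, sauna, terrace, parlor]
Visit library → queue [nursery, pantry, sauna, terrace, parlor]
Visit nursery; enqueue loft → queue [pantry, sauna, terrace, parlor, loft]
Visit pantry; enqueue office → queue [sauna, terrace, parlor, loft, office]
Visit sauna → queue [terrace, parlor, loft, office]
Visit terrace → queue [parlor, loft, office]
Visit parlor; enqueue lab → queue [loft, office, lab]
Visit loft; enqueue porch → queue [office, lab, porch]
Visit office; enqueue vault → queue [lab, porch, vault]
Visit lab → queue [porch, vault]
Visit porch; enqueue hall, lobby → queue [vault, hall, lobby]
Visit vault → queue [hall, lobby]
Visit hall → queue [lobby]
Visit lobby; enqueue studio → queue [studio]
Visit studio → queue []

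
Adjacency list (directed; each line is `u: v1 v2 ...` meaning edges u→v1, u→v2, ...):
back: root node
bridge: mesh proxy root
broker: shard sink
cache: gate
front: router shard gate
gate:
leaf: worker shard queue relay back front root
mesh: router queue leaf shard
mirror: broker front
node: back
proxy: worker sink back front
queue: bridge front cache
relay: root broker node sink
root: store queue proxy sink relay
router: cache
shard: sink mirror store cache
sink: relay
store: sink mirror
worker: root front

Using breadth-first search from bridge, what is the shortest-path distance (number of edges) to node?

3

Level 0: bridge
Level 1: mesh, proxy, root
Level 2: back, front, leaf, queue, relay, router, shard, sink, store, worker
Level 3: broker, cache, gate, mirror, node
node first appears at level 3.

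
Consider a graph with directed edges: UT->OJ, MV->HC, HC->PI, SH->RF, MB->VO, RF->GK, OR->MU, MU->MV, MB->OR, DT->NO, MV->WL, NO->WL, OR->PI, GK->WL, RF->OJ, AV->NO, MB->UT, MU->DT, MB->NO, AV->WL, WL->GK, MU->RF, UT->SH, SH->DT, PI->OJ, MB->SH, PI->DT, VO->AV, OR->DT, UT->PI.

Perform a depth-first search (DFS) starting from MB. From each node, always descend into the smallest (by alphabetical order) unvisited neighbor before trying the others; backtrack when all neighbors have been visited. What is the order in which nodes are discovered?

Visit MB
MB → NO
NO → WL
WL → GK
MB → OR
OR → DT
OR → MU
MU → MV
MV → HC
HC → PI
PI → OJ
MU → RF
MB → SH
MB → UT
MB → VO
VO → AV

MB, NO, WL, GK, OR, DT, MU, MV, HC, PI, OJ, RF, SH, UT, VO, AV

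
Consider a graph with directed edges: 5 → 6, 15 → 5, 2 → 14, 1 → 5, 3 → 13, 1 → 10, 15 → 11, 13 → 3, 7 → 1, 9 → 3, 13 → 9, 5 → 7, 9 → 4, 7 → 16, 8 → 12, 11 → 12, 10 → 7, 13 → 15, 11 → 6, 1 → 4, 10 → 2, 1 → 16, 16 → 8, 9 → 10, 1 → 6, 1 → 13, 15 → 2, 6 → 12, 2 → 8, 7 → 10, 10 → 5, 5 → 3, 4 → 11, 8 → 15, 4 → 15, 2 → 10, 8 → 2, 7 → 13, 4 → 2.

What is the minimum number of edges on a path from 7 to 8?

Level 0: 7
Level 1: 1, 10, 13, 16
Level 2: 2, 3, 4, 5, 6, 8, 9, 15
Level 3: 11, 12, 14
8 first appears at level 2.

2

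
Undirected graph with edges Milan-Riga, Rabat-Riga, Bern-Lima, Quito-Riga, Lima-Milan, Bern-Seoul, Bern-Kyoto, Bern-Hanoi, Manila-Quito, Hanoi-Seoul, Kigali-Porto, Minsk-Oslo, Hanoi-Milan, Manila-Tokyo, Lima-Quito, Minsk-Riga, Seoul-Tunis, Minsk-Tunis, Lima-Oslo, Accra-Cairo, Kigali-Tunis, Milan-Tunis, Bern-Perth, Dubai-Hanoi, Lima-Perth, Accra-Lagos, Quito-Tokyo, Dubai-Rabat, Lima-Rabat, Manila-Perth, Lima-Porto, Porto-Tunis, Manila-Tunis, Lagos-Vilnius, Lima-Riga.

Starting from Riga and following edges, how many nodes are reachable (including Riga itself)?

BFS from Riga visits: Riga, Rabat, Quito, Minsk, Milan, Lima, Dubai, Tokyo, Manila, Tunis, Oslo, Hanoi, Porto, Perth, Bern, Seoul, Kigali, Kyoto
Reachable nodes: 18 of 22 total.

18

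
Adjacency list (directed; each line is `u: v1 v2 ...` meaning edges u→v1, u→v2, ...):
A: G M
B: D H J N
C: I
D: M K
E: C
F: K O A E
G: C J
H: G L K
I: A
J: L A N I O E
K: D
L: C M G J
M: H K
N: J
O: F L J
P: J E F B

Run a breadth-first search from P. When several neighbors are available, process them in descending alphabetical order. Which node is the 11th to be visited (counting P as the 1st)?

K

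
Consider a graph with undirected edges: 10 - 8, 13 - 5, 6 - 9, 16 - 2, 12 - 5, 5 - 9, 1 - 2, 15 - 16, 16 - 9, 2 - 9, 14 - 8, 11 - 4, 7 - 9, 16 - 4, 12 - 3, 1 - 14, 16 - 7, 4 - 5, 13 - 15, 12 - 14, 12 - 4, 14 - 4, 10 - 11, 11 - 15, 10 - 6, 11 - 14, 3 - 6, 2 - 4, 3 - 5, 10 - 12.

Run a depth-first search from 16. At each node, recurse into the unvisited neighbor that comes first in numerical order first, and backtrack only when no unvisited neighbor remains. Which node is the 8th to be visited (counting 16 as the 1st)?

6

Visit 16
16 → 2
2 → 1
1 → 14
14 → 4
4 → 5
5 → 3
3 → 6
6 → 9
9 → 7
6 → 10
10 → 8
10 → 11
11 → 15
15 → 13
10 → 12

Visit order: 16, 2, 1, 14, 4, 5, 3, 6, 9, 7, 10, 8, 11, 15, 13, 12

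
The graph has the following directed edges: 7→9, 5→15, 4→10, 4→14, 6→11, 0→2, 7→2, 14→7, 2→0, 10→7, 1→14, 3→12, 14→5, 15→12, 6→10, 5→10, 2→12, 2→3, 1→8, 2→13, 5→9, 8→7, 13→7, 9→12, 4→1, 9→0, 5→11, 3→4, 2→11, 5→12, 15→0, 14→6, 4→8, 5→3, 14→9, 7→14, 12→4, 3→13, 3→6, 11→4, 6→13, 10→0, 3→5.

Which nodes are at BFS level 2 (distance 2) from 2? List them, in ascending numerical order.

4, 5, 6, 7

Level 0: 2
Level 1: 0, 3, 11, 12, 13
Level 2: 4, 5, 6, 7
Level 3: 1, 8, 9, 10, 14, 15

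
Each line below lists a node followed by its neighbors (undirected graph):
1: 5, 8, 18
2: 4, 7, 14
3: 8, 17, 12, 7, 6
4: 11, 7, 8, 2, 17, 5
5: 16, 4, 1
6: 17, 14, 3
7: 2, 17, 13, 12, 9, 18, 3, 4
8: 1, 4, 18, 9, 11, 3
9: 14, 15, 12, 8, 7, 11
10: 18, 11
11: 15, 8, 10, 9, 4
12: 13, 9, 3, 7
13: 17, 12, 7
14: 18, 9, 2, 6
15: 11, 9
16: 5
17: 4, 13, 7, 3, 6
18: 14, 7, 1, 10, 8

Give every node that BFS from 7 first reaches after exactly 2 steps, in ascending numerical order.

Level 0: 7
Level 1: 2, 3, 4, 9, 12, 13, 17, 18
Level 2: 1, 5, 6, 8, 10, 11, 14, 15
Level 3: 16

1, 5, 6, 8, 10, 11, 14, 15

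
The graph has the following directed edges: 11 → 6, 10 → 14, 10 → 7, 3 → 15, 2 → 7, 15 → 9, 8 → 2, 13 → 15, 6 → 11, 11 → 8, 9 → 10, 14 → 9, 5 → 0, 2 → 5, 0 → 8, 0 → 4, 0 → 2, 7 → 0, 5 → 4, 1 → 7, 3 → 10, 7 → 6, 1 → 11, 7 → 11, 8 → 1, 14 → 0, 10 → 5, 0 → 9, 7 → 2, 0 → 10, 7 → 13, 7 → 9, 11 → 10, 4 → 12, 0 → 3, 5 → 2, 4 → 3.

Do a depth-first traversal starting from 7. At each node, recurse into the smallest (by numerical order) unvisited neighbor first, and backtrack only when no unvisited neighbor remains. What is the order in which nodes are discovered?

7 → 0 → 2 → 5 → 4 → 3 → 10 → 14 → 9 → 15 → 12 → 8 → 1 → 11 → 6 → 13

Visit 7
7 → 0
0 → 2
2 → 5
5 → 4
4 → 3
3 → 10
10 → 14
14 → 9
3 → 15
4 → 12
0 → 8
8 → 1
1 → 11
11 → 6
7 → 13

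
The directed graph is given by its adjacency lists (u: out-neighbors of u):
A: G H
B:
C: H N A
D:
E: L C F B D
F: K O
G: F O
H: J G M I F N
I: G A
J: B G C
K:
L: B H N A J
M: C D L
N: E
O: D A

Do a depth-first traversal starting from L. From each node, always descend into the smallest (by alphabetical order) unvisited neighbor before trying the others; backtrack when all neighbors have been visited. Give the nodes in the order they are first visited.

Visit L
L → A
A → G
G → F
F → K
F → O
O → D
A → H
H → I
H → J
J → B
J → C
C → N
N → E
H → M

L, A, G, F, K, O, D, H, I, J, B, C, N, E, M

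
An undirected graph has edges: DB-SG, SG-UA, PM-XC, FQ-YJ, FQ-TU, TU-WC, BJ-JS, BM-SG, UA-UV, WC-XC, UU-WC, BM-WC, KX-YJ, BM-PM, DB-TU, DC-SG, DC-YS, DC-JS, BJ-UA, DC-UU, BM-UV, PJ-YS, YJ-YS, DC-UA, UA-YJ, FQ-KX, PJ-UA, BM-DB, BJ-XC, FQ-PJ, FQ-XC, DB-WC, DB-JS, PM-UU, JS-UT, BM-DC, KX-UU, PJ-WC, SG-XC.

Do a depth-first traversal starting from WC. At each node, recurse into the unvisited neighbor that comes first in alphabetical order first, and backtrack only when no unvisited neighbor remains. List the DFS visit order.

Visit WC
WC → BM
BM → DB
DB → JS
JS → BJ
BJ → UA
UA → DC
DC → SG
SG → XC
XC → FQ
FQ → KX
KX → UU
UU → PM
KX → YJ
YJ → YS
YS → PJ
FQ → TU
UA → UV
JS → UT

WC, BM, DB, JS, BJ, UA, DC, SG, XC, FQ, KX, UU, PM, YJ, YS, PJ, TU, UV, UT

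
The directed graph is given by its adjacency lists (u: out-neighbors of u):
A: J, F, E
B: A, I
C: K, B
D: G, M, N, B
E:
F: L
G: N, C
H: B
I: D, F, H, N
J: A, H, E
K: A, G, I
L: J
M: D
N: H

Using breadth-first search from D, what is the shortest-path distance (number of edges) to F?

3

Level 0: D
Level 1: B, G, M, N
Level 2: A, C, H, I
Level 3: E, F, J, K
Level 4: L
F first appears at level 3.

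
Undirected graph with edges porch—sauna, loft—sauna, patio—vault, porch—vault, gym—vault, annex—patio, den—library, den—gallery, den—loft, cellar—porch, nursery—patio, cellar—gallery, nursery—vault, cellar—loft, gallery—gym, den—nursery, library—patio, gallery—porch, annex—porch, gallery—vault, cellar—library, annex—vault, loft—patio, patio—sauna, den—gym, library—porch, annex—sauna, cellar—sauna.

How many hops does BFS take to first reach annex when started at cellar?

2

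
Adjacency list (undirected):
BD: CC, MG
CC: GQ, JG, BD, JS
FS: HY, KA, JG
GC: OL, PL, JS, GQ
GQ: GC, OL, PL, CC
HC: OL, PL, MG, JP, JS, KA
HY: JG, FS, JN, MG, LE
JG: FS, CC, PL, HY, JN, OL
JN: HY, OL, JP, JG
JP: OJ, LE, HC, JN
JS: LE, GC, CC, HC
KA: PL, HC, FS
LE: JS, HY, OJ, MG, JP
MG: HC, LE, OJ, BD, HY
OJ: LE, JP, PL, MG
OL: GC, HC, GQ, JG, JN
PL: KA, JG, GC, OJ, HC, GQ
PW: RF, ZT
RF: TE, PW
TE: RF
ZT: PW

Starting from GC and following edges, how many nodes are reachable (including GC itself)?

17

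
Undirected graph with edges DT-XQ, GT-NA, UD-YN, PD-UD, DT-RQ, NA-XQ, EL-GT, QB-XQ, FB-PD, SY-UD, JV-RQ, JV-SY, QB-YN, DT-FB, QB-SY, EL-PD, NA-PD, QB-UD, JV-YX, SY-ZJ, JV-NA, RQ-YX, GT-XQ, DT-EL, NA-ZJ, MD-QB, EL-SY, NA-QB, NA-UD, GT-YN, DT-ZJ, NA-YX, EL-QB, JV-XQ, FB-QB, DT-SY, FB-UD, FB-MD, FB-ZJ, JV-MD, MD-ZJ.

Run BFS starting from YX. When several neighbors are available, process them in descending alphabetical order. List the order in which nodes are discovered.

YX → RQ → NA → JV → DT → ZJ → XQ → UD → QB → PD → GT → SY → MD → FB → EL → YN

Visit YX; enqueue RQ, NA, JV → queue [RQ, NA, JV]
Visit RQ; enqueue DT → queue [NA, JV, DT]
Visit NA; enqueue ZJ, XQ, UD, QB, PD, GT → queue [JV, DT, ZJ, XQ, UD, QB, PD, GT]
Visit JV; enqueue SY, MD → queue [DT, ZJ, XQ, UD, QB, PD, GT, SY, MD]
Visit DT; enqueue FB, EL → queue [ZJ, XQ, UD, QB, PD, GT, SY, MD, FB, EL]
Visit ZJ → queue [XQ, UD, QB, PD, GT, SY, MD, FB, EL]
Visit XQ → queue [UD, QB, PD, GT, SY, MD, FB, EL]
Visit UD; enqueue YN → queue [QB, PD, GT, SY, MD, FB, EL, YN]
Visit QB → queue [PD, GT, SY, MD, FB, EL, YN]
Visit PD → queue [GT, SY, MD, FB, EL, YN]
Visit GT → queue [SY, MD, FB, EL, YN]
Visit SY → queue [MD, FB, EL, YN]
Visit MD → queue [FB, EL, YN]
Visit FB → queue [EL, YN]
Visit EL → queue [YN]
Visit YN → queue []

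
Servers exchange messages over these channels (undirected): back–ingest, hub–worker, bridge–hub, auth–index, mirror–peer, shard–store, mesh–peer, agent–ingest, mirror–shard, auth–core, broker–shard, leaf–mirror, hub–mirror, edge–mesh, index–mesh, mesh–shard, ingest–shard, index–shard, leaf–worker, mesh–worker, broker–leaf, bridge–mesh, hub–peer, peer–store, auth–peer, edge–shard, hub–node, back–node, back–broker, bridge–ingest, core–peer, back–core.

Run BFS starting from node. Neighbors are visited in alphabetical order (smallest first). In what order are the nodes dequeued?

node, back, hub, broker, core, ingest, bridge, mirror, peer, worker, leaf, shard, auth, agent, mesh, store, edge, index

Visit node; enqueue back, hub → queue [back, hub]
Visit back; enqueue broker, core, ingest → queue [hub, broker, core, ingest]
Visit hub; enqueue bridge, mirror, peer, worker → queue [broker, core, ingest, bridge, mirror, peer, worker]
Visit broker; enqueue leaf, shard → queue [core, ingest, bridge, mirror, peer, worker, leaf, shard]
Visit core; enqueue auth → queue [ingest, bridge, mirror, peer, worker, leaf, shard, auth]
Visit ingest; enqueue agent → queue [bridge, mirror, peer, worker, leaf, shard, auth, agent]
Visit bridge; enqueue mesh → queue [mirror, peer, worker, leaf, shard, auth, agent, mesh]
Visit mirror → queue [peer, worker, leaf, shard, auth, agent, mesh]
Visit peer; enqueue store → queue [worker, leaf, shard, auth, agent, mesh, store]
Visit worker → queue [leaf, shard, auth, agent, mesh, store]
Visit leaf → queue [shard, auth, agent, mesh, store]
Visit shard; enqueue edge, index → queue [auth, agent, mesh, store, edge, index]
Visit auth → queue [agent, mesh, store, edge, index]
Visit agent → queue [mesh, store, edge, index]
Visit mesh → queue [store, edge, index]
Visit store → queue [edge, index]
Visit edge → queue [index]
Visit index → queue []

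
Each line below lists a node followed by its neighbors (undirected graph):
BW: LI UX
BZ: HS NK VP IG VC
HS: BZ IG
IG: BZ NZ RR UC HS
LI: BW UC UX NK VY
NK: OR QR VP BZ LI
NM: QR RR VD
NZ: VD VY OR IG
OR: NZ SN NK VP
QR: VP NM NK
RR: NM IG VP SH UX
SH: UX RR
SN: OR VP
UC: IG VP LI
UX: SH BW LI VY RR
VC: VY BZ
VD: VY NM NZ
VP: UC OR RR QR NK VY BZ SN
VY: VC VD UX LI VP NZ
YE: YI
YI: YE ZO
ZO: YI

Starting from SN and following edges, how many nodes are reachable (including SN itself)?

19

BFS from SN visits: SN, OR, VP, NK, NZ, BZ, QR, RR, UC, VY, LI, IG, VD, HS, VC, NM, SH, UX, BW
Reachable nodes: 19 of 22 total.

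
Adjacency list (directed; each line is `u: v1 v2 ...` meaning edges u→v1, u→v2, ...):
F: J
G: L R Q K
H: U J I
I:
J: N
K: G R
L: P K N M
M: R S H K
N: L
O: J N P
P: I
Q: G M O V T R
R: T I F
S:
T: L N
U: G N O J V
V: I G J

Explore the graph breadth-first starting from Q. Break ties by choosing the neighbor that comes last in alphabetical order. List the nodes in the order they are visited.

Visit Q; enqueue V, T, R, O, M, G → queue [V, T, R, O, M, G]
Visit V; enqueue J, I → queue [T, R, O, M, G, J, I]
Visit T; enqueue N, L → queue [R, O, M, G, J, I, N, L]
Visit R; enqueue F → queue [O, M, G, J, I, N, L, F]
Visit O; enqueue P → queue [M, G, J, I, N, L, F, P]
Visit M; enqueue S, K, H → queue [G, J, I, N, L, F, P, S, K, H]
Visit G → queue [J, I, N, L, F, P, S, K, H]
Visit J → queue [I, N, L, F, P, S, K, H]
Visit I → queue [N, L, F, P, S, K, H]
Visit N → queue [L, F, P, S, K, H]
Visit L → queue [F, P, S, K, H]
Visit F → queue [P, S, K, H]
Visit P → queue [S, K, H]
Visit S → queue [K, H]
Visit K → queue [H]
Visit H; enqueue U → queue [U]
Visit U → queue []

Q, V, T, R, O, M, G, J, I, N, L, F, P, S, K, H, U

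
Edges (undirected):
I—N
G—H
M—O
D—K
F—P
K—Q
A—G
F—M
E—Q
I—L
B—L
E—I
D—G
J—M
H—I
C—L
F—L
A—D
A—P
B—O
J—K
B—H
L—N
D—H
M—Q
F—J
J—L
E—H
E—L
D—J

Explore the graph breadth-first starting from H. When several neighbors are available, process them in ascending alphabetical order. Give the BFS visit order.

Visit H; enqueue B, D, E, G, I → queue [B, D, E, G, I]
Visit B; enqueue L, O → queue [D, E, G, I, L, O]
Visit D; enqueue A, J, K → queue [E, G, I, L, O, A, J, K]
Visit E; enqueue Q → queue [G, I, L, O, A, J, K, Q]
Visit G → queue [I, L, O, A, J, K, Q]
Visit I; enqueue N → queue [L, O, A, J, K, Q, N]
Visit L; enqueue C, F → queue [O, A, J, K, Q, N, C, F]
Visit O; enqueue M → queue [A, J, K, Q, N, C, F, M]
Visit A; enqueue P → queue [J, K, Q, N, C, F, M, P]
Visit J → queue [K, Q, N, C, F, M, P]
Visit K → queue [Q, N, C, F, M, P]
Visit Q → queue [N, C, F, M, P]
Visit N → queue [C, F, M, P]
Visit C → queue [F, M, P]
Visit F → queue [M, P]
Visit M → queue [P]
Visit P → queue []

H -> B -> D -> E -> G -> I -> L -> O -> A -> J -> K -> Q -> N -> C -> F -> M -> P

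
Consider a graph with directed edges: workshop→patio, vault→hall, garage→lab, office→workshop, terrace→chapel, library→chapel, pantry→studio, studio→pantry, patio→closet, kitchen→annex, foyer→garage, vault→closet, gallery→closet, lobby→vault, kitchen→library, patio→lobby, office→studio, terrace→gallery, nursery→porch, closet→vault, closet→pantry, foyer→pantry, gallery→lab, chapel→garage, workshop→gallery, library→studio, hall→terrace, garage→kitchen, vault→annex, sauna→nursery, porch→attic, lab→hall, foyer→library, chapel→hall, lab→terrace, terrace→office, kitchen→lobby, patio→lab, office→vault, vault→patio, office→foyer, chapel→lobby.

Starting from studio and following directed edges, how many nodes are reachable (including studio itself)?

BFS from studio visits: studio, pantry
Reachable nodes: 2 of 22 total.

2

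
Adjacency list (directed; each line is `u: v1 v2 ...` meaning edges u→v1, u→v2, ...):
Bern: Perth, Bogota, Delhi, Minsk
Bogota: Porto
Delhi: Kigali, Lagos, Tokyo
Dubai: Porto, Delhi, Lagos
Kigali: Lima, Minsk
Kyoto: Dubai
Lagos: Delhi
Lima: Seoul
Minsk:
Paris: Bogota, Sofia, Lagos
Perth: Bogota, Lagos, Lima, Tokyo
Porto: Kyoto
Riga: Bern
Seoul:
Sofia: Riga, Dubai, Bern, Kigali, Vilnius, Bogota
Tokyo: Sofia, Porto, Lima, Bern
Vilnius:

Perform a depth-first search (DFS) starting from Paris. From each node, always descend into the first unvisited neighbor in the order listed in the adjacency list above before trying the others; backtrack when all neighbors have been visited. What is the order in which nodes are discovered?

Paris, Bogota, Porto, Kyoto, Dubai, Delhi, Kigali, Lima, Seoul, Minsk, Lagos, Tokyo, Sofia, Riga, Bern, Perth, Vilnius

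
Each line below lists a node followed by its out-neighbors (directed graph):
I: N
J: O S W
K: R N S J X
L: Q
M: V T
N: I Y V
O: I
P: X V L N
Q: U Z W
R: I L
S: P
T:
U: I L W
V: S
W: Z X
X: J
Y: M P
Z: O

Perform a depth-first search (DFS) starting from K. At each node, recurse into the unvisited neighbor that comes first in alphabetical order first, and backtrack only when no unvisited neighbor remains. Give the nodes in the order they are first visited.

Visit K
K → J
J → O
O → I
I → N
N → V
V → S
S → P
P → L
L → Q
Q → U
U → W
W → X
W → Z
N → Y
Y → M
M → T
K → R

K J O I N V S P L Q U W X Z Y M T R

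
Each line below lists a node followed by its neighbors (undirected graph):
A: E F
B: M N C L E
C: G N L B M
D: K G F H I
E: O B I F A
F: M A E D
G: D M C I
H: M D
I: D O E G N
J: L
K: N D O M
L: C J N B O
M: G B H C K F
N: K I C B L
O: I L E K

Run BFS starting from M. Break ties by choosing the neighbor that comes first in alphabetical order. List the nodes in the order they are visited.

M, B, C, F, G, H, K, E, L, N, A, D, I, O, J

Visit M; enqueue B, C, F, G, H, K → queue [B, C, F, G, H, K]
Visit B; enqueue E, L, N → queue [C, F, G, H, K, E, L, N]
Visit C → queue [F, G, H, K, E, L, N]
Visit F; enqueue A, D → queue [G, H, K, E, L, N, A, D]
Visit G; enqueue I → queue [H, K, E, L, N, A, D, I]
Visit H → queue [K, E, L, N, A, D, I]
Visit K; enqueue O → queue [E, L, N, A, D, I, O]
Visit E → queue [L, N, A, D, I, O]
Visit L; enqueue J → queue [N, A, D, I, O, J]
Visit N → queue [A, D, I, O, J]
Visit A → queue [D, I, O, J]
Visit D → queue [I, O, J]
Visit I → queue [O, J]
Visit O → queue [J]
Visit J → queue []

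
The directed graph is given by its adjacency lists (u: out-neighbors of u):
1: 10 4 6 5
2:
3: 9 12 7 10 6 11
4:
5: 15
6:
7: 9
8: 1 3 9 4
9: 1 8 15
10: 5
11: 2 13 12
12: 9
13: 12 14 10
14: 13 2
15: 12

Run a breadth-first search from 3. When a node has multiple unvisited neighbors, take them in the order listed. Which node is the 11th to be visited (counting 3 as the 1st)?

Visit 3; enqueue 9, 12, 7, 10, 6, 11 → queue [9, 12, 7, 10, 6, 11]
Visit 9; enqueue 1, 8, 15 → queue [12, 7, 10, 6, 11, 1, 8, 15]
Visit 12 → queue [7, 10, 6, 11, 1, 8, 15]
Visit 7 → queue [10, 6, 11, 1, 8, 15]
Visit 10; enqueue 5 → queue [6, 11, 1, 8, 15, 5]
Visit 6 → queue [11, 1, 8, 15, 5]
Visit 11; enqueue 2, 13 → queue [1, 8, 15, 5, 2, 13]
Visit 1; enqueue 4 → queue [8, 15, 5, 2, 13, 4]
Visit 8 → queue [15, 5, 2, 13, 4]
Visit 15 → queue [5, 2, 13, 4]
Visit 5 → queue [2, 13, 4]
Visit 2 → queue [13, 4]
Visit 13; enqueue 14 → queue [4, 14]
Visit 4 → queue [14]
Visit 14 → queue []

Visit order: 3, 9, 12, 7, 10, 6, 11, 1, 8, 15, 5, 2, 13, 4, 14

5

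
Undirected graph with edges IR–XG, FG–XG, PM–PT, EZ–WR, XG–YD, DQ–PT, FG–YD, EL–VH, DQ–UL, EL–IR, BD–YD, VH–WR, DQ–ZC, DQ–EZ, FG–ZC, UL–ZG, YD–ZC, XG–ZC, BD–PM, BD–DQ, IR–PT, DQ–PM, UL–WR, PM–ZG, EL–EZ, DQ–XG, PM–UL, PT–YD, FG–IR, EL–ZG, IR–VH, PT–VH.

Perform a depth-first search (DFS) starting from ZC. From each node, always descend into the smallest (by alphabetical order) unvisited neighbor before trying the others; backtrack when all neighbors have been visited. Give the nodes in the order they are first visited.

Visit ZC
ZC → DQ
DQ → BD
BD → PM
PM → PT
PT → IR
IR → EL
EL → EZ
EZ → WR
WR → UL
UL → ZG
WR → VH
IR → FG
FG → XG
XG → YD

ZC, DQ, BD, PM, PT, IR, EL, EZ, WR, UL, ZG, VH, FG, XG, YD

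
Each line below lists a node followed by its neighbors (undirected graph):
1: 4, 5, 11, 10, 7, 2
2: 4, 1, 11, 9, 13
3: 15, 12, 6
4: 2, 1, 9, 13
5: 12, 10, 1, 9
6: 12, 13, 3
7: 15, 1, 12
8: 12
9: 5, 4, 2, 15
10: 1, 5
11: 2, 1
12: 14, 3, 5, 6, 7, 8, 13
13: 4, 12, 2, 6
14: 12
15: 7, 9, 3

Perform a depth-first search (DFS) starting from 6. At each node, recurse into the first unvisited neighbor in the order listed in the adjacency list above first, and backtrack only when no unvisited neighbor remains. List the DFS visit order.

Visit 6
6 → 12
12 → 14
12 → 3
3 → 15
15 → 7
7 → 1
1 → 4
4 → 2
2 → 11
2 → 9
9 → 5
5 → 10
2 → 13
12 → 8

6, 12, 14, 3, 15, 7, 1, 4, 2, 11, 9, 5, 10, 13, 8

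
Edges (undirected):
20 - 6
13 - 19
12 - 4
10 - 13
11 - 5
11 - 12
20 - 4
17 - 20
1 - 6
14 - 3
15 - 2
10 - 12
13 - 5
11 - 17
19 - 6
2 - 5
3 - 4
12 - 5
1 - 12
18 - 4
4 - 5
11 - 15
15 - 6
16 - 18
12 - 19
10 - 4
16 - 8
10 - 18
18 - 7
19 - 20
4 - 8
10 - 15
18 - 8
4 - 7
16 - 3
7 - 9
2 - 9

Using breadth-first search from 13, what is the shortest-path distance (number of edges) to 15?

Level 0: 13
Level 1: 5, 10, 19
Level 2: 2, 4, 6, 11, 12, 15, 18, 20
Level 3: 1, 3, 7, 8, 9, 16, 17
Level 4: 14
15 first appears at level 2.

2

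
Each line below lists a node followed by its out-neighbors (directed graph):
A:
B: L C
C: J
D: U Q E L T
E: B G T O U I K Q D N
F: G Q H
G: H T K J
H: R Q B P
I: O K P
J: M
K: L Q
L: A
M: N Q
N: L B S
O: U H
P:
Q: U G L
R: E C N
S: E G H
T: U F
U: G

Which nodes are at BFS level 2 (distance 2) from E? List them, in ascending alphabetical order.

C, F, H, J, L, P, S

Level 0: E
Level 1: B, D, G, I, K, N, O, Q, T, U
Level 2: C, F, H, J, L, P, S
Level 3: A, M, R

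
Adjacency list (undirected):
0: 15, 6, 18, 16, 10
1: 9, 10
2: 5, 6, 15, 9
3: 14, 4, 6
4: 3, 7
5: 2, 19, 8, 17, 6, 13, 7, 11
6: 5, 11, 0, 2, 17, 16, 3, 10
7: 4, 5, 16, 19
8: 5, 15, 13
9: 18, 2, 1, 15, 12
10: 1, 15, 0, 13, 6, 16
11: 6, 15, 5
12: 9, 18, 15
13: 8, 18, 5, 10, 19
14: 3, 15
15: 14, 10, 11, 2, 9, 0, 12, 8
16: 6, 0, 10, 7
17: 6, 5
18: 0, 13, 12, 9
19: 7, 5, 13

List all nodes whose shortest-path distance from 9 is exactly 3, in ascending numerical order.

Level 0: 9
Level 1: 1, 2, 12, 15, 18
Level 2: 0, 5, 6, 8, 10, 11, 13, 14
Level 3: 3, 7, 16, 17, 19
Level 4: 4

3, 7, 16, 17, 19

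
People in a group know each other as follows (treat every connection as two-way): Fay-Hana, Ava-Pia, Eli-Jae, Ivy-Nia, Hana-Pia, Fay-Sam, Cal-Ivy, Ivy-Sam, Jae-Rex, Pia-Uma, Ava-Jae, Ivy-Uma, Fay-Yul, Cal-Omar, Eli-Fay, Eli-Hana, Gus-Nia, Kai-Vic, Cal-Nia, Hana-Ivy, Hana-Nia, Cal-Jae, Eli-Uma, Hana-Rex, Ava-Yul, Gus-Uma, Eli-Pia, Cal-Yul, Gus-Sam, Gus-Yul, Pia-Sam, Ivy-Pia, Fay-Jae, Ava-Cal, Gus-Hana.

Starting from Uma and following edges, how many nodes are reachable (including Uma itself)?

BFS from Uma visits: Uma, Eli, Gus, Ivy, Pia, Fay, Hana, Jae, Nia, Sam, Yul, Cal, Ava, Rex, Omar
Reachable nodes: 15 of 17 total.

15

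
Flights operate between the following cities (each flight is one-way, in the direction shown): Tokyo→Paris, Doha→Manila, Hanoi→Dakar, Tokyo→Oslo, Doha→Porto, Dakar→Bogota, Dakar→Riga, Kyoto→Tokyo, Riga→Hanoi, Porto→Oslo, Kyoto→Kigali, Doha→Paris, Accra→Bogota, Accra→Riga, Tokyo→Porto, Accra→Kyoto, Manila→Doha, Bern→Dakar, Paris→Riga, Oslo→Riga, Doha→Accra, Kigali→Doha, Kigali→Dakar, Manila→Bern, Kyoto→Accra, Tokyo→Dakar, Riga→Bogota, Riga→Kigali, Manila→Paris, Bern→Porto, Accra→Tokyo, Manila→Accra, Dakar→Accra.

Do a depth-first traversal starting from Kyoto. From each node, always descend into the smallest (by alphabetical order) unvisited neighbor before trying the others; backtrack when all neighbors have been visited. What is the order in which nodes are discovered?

Kyoto, Accra, Bogota, Riga, Hanoi, Dakar, Kigali, Doha, Manila, Bern, Porto, Oslo, Paris, Tokyo

Visit Kyoto
Kyoto → Accra
Accra → Bogota
Accra → Riga
Riga → Hanoi
Hanoi → Dakar
Riga → Kigali
Kigali → Doha
Doha → Manila
Manila → Bern
Bern → Porto
Porto → Oslo
Manila → Paris
Accra → Tokyo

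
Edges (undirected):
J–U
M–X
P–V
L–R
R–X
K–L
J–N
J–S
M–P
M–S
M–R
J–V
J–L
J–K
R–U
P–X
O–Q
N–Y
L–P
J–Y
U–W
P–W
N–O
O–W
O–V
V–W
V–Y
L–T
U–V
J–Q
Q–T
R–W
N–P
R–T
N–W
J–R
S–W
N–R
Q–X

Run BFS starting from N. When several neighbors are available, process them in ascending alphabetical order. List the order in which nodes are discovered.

N, J, O, P, R, W, Y, K, L, Q, S, U, V, M, X, T

Visit N; enqueue J, O, P, R, W, Y → queue [J, O, P, R, W, Y]
Visit J; enqueue K, L, Q, S, U, V → queue [O, P, R, W, Y, K, L, Q, S, U, V]
Visit O → queue [P, R, W, Y, K, L, Q, S, U, V]
Visit P; enqueue M, X → queue [R, W, Y, K, L, Q, S, U, V, M, X]
Visit R; enqueue T → queue [W, Y, K, L, Q, S, U, V, M, X, T]
Visit W → queue [Y, K, L, Q, S, U, V, M, X, T]
Visit Y → queue [K, L, Q, S, U, V, M, X, T]
Visit K → queue [L, Q, S, U, V, M, X, T]
Visit L → queue [Q, S, U, V, M, X, T]
Visit Q → queue [S, U, V, M, X, T]
Visit S → queue [U, V, M, X, T]
Visit U → queue [V, M, X, T]
Visit V → queue [M, X, T]
Visit M → queue [X, T]
Visit X → queue [T]
Visit T → queue []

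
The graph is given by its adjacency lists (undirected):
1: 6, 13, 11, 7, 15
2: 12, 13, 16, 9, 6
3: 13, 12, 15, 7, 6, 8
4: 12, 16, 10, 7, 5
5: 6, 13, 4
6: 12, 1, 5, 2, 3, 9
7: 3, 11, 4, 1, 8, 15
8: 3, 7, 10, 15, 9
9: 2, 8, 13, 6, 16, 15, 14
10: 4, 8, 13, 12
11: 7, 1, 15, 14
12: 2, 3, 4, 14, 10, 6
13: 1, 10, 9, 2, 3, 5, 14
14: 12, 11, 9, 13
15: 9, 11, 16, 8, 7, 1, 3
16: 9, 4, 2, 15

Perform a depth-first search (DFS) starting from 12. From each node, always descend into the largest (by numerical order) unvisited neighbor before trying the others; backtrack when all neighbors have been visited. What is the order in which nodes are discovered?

12, 14, 13, 10, 8, 15, 16, 9, 6, 5, 4, 7, 11, 1, 3, 2

Visit 12
12 → 14
14 → 13
13 → 10
10 → 8
8 → 15
15 → 16
16 → 9
9 → 6
6 → 5
5 → 4
4 → 7
7 → 11
11 → 1
7 → 3
6 → 2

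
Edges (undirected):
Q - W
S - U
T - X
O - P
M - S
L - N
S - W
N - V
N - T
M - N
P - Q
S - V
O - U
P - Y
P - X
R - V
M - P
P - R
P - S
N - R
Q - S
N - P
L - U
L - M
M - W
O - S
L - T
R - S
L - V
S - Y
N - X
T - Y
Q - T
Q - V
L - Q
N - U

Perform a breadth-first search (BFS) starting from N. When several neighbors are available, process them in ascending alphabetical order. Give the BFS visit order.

N, L, M, P, R, T, U, V, X, Q, S, W, O, Y

Visit N; enqueue L, M, P, R, T, U, V, X → queue [L, M, P, R, T, U, V, X]
Visit L; enqueue Q → queue [M, P, R, T, U, V, X, Q]
Visit M; enqueue S, W → queue [P, R, T, U, V, X, Q, S, W]
Visit P; enqueue O, Y → queue [R, T, U, V, X, Q, S, W, O, Y]
Visit R → queue [T, U, V, X, Q, S, W, O, Y]
Visit T → queue [U, V, X, Q, S, W, O, Y]
Visit U → queue [V, X, Q, S, W, O, Y]
Visit V → queue [X, Q, S, W, O, Y]
Visit X → queue [Q, S, W, O, Y]
Visit Q → queue [S, W, O, Y]
Visit S → queue [W, O, Y]
Visit W → queue [O, Y]
Visit O → queue [Y]
Visit Y → queue []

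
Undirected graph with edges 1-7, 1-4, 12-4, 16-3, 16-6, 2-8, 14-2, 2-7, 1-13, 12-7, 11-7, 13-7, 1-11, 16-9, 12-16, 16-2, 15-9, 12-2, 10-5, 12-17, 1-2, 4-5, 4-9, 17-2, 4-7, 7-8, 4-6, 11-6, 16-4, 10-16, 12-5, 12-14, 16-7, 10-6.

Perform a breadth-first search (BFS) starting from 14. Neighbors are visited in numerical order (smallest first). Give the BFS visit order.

14 → 2 → 12 → 1 → 7 → 8 → 16 → 17 → 4 → 5 → 11 → 13 → 3 → 6 → 9 → 10 → 15

Visit 14; enqueue 2, 12 → queue [2, 12]
Visit 2; enqueue 1, 7, 8, 16, 17 → queue [12, 1, 7, 8, 16, 17]
Visit 12; enqueue 4, 5 → queue [1, 7, 8, 16, 17, 4, 5]
Visit 1; enqueue 11, 13 → queue [7, 8, 16, 17, 4, 5, 11, 13]
Visit 7 → queue [8, 16, 17, 4, 5, 11, 13]
Visit 8 → queue [16, 17, 4, 5, 11, 13]
Visit 16; enqueue 3, 6, 9, 10 → queue [17, 4, 5, 11, 13, 3, 6, 9, 10]
Visit 17 → queue [4, 5, 11, 13, 3, 6, 9, 10]
Visit 4 → queue [5, 11, 13, 3, 6, 9, 10]
Visit 5 → queue [11, 13, 3, 6, 9, 10]
Visit 11 → queue [13, 3, 6, 9, 10]
Visit 13 → queue [3, 6, 9, 10]
Visit 3 → queue [6, 9, 10]
Visit 6 → queue [9, 10]
Visit 9; enqueue 15 → queue [10, 15]
Visit 10 → queue [15]
Visit 15 → queue []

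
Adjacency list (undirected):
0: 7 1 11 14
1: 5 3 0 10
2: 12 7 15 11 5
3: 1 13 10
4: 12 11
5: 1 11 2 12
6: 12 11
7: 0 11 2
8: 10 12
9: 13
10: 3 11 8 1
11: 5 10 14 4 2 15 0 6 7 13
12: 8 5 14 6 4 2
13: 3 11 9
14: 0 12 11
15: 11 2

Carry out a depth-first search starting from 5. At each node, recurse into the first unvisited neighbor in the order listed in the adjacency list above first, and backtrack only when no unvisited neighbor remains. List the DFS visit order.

5 -> 1 -> 3 -> 13 -> 11 -> 10 -> 8 -> 12 -> 14 -> 0 -> 7 -> 2 -> 15 -> 6 -> 4 -> 9

Visit 5
5 → 1
1 → 3
3 → 13
13 → 11
11 → 10
10 → 8
8 → 12
12 → 14
14 → 0
0 → 7
7 → 2
2 → 15
12 → 6
12 → 4
13 → 9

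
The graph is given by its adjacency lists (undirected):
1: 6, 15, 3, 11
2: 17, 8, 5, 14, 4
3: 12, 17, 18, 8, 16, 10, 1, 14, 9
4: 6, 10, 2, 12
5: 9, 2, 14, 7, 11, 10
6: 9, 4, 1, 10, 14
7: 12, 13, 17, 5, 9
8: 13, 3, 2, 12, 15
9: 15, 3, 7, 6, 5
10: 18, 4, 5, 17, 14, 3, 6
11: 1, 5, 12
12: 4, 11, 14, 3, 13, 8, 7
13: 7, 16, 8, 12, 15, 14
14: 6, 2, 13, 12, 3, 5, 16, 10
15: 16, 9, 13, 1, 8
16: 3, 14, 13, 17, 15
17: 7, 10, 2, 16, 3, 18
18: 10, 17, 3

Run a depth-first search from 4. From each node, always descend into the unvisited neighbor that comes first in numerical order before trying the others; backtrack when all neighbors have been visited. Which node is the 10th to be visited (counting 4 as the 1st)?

Visit 4
4 → 2
2 → 5
5 → 7
7 → 9
9 → 3
3 → 1
1 → 6
6 → 10
10 → 14
14 → 12
12 → 8
8 → 13
13 → 15
15 → 16
16 → 17
17 → 18
12 → 11

Visit order: 4, 2, 5, 7, 9, 3, 1, 6, 10, 14, 12, 8, 13, 15, 16, 17, 18, 11

14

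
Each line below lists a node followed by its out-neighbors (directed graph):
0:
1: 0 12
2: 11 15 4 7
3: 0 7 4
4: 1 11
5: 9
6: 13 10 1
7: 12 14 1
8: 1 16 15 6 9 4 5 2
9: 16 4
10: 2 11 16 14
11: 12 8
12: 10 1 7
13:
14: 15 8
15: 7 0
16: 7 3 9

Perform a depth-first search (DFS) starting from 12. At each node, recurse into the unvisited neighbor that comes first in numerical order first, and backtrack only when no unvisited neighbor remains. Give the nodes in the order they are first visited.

12 → 1 → 0 → 7 → 14 → 8 → 2 → 4 → 11 → 15 → 5 → 9 → 16 → 3 → 6 → 10 → 13

Visit 12
12 → 1
1 → 0
12 → 7
7 → 14
14 → 8
8 → 2
2 → 4
4 → 11
2 → 15
8 → 5
5 → 9
9 → 16
16 → 3
8 → 6
6 → 10
6 → 13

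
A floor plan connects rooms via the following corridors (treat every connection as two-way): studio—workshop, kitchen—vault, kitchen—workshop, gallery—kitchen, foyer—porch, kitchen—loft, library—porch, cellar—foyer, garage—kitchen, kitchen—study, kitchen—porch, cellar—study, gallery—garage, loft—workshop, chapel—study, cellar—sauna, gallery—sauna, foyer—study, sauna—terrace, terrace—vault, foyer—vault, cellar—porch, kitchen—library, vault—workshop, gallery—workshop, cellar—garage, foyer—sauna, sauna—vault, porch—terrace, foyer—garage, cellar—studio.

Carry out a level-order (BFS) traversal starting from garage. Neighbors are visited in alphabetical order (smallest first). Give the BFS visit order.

garage, cellar, foyer, gallery, kitchen, porch, sauna, studio, study, vault, workshop, library, loft, terrace, chapel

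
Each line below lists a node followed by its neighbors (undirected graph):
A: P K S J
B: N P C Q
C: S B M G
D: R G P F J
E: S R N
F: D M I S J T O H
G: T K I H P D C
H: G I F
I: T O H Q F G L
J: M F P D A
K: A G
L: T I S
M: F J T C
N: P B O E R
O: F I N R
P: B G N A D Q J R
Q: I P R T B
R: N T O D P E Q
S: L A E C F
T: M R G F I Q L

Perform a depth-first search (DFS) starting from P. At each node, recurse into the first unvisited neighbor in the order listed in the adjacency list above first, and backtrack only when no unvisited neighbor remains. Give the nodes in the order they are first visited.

P -> B -> N -> O -> F -> D -> R -> T -> M -> J -> A -> K -> G -> I -> H -> Q -> L -> S -> E -> C

Visit P
P → B
B → N
N → O
O → F
F → D
D → R
R → T
T → M
M → J
J → A
A → K
K → G
G → I
I → H
I → Q
I → L
L → S
S → E
S → C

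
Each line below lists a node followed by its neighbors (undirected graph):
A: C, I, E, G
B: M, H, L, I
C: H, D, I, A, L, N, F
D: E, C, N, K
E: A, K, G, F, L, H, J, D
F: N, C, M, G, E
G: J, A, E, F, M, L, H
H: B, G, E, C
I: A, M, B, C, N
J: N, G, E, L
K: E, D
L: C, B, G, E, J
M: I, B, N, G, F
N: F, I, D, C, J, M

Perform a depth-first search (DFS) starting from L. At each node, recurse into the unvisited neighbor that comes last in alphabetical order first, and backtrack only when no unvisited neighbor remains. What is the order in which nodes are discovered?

L J N M I C H G F E K D A B

Visit L
L → J
J → N
N → M
M → I
I → C
C → H
H → G
G → F
F → E
E → K
K → D
E → A
H → B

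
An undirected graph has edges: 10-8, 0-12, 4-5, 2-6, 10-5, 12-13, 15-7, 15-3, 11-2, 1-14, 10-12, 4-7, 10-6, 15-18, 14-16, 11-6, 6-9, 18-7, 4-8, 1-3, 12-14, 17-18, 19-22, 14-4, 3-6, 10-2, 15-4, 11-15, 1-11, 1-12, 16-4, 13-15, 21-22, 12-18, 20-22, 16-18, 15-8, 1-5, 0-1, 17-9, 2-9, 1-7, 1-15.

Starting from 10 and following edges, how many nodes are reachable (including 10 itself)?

BFS from 10 visits: 10, 2, 5, 6, 8, 12, 9, 11, 1, 4, 3, 15, 0, 13, 14, 18, 17, 7, 16
Reachable nodes: 19 of 23 total.

19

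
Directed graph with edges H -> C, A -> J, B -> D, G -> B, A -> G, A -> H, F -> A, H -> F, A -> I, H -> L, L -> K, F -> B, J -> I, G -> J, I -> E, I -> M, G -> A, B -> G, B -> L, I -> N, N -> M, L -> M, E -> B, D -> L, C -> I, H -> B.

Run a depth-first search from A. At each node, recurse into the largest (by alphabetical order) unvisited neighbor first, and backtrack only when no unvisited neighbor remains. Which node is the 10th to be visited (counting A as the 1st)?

Visit A
A → J
J → I
I → N
N → M
I → E
E → B
B → L
L → K
B → G
B → D
A → H
H → F
H → C

Visit order: A, J, I, N, M, E, B, L, K, G, D, H, F, C

G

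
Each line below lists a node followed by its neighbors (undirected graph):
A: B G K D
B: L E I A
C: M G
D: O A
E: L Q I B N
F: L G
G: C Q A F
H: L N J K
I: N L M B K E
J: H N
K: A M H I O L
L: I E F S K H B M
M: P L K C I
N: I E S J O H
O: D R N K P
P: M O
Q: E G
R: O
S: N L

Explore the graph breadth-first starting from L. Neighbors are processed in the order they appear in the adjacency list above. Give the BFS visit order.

Visit L; enqueue I, E, F, S, K, H, B, M → queue [I, E, F, S, K, H, B, M]
Visit I; enqueue N → queue [E, F, S, K, H, B, M, N]
Visit E; enqueue Q → queue [F, S, K, H, B, M, N, Q]
Visit F; enqueue G → queue [S, K, H, B, M, N, Q, G]
Visit S → queue [K, H, B, M, N, Q, G]
Visit K; enqueue A, O → queue [H, B, M, N, Q, G, A, O]
Visit H; enqueue J → queue [B, M, N, Q, G, A, O, J]
Visit B → queue [M, N, Q, G, A, O, J]
Visit M; enqueue P, C → queue [N, Q, G, A, O, J, P, C]
Visit N → queue [Q, G, A, O, J, P, C]
Visit Q → queue [G, A, O, J, P, C]
Visit G → queue [A, O, J, P, C]
Visit A; enqueue D → queue [O, J, P, C, D]
Visit O; enqueue R → queue [J, P, C, D, R]
Visit J → queue [P, C, D, R]
Visit P → queue [C, D, R]
Visit C → queue [D, R]
Visit D → queue [R]
Visit R → queue []

L I E F S K H B M N Q G A O J P C D R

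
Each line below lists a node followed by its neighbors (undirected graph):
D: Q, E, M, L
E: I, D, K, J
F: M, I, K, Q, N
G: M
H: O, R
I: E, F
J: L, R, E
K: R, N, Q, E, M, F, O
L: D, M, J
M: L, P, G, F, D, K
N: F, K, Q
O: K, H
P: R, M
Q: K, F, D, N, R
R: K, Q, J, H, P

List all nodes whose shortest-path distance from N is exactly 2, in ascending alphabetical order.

D, E, I, M, O, R

Level 0: N
Level 1: F, K, Q
Level 2: D, E, I, M, O, R
Level 3: G, H, J, L, P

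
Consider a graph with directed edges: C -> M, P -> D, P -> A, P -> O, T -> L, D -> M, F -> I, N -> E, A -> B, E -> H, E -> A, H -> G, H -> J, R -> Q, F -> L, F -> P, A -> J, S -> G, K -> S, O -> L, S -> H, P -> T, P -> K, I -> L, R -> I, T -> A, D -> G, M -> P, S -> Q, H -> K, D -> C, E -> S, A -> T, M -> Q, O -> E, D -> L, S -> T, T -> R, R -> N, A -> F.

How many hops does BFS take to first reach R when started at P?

Level 0: P
Level 1: A, D, K, O, T
Level 2: B, C, E, F, G, J, L, M, R, S
Level 3: H, I, N, Q
R first appears at level 2.

2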